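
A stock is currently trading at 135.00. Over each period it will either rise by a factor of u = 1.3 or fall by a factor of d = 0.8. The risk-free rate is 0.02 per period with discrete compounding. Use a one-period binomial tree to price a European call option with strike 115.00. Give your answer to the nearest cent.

Risk-neutral probability p = (1 + 0.02 − 0.8)/(1.3 − 0.8) = 0.2200/0.5000 = 0.4400
Terminal stock prices: S_u = 175.5, S_d = 108
Terminal payoffs (S − K): max(60.5, 0) = 60.5, max(-7, 0) = 0
Node 0 (S = 135): V_0 = 1/1.02·[0.4400·60.5000 + 0.5600·0.0000] = 26.0980

26.10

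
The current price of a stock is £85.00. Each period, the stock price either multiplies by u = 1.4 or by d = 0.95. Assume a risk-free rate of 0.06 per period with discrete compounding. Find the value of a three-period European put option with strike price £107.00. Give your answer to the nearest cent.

£12.36

Risk-neutral probability p = (1 + 0.06 − 0.95)/(1.4 − 0.95) = 0.1100/0.4500 = 0.2444
Terminal stock prices: S_uuu = 233.2, S_uud = 158.3, S_udd = 107.4, S_ddd = 72.88
Terminal payoffs (K − S): max(-126.2, 0) = 0, max(-51.27, 0) = 0, max(-0.3975, 0) = 0, max(34.12, 0) = 34.12
Node uu (S = 166.6): V_uu = 1/1.06·[0.2444·0.0000 + 0.7556·0.0000] = 0.0000
Node ud (S = 113): V_ud = 1/1.06·[0.2444·0.0000 + 0.7556·0.0000] = 0.0000
Node dd (S = 76.71): V_dd = 1/1.06·[0.2444·0.0000 + 0.7556·34.1231] = 24.3226
Node u (S = 119): V_u = 1/1.06·[0.2444·0.0000 + 0.7556·0.0000] = 0.0000
Node d (S = 80.75): V_d = 1/1.06·[0.2444·0.0000 + 0.7556·24.3226] = 17.3368
Node 0 (S = 85): V_0 = 1/1.06·[0.2444·0.0000 + 0.7556·17.3368] = 12.3575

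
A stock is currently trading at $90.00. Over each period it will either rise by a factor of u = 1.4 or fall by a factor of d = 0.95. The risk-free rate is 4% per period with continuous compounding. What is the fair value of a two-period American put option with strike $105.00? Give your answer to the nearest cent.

Risk-neutral probability p = (e^0.04 − 0.95)/(1.4 − 0.95) = 0.0908/0.4500 = 0.2018
Terminal stock prices: S_uu = 176.4, S_ud = 119.7, S_dd = 81.22
Terminal payoffs (K − S): max(-71.4, 0) = 0, max(-14.7, 0) = 0, max(23.78, 0) = 23.78
Node u (S = 126): continuation = e^(−0.04)·[0.2018·0.0000 + 0.7982·0.0000] = 0.0000; exercise value = 0.0000 ≤ continuation, so V_u = 0.0000
Node d (S = 85.5): continuation = e^(−0.04)·[0.2018·0.0000 + 0.7982·23.7750] = 18.2331; exercise value = 19.5000 > continuation, so V_d = 19.5000 (exercise)
Node 0 (S = 90): continuation = e^(−0.04)·[0.2018·0.0000 + 0.7982·19.5000] = 14.9546; exercise value = 15.0000 > continuation, so V_0 = 15.0000 (exercise)

$15.00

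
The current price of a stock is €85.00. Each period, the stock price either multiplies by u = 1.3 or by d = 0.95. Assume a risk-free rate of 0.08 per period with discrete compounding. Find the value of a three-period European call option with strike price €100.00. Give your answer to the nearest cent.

Risk-neutral probability p = (1 + 0.08 − 0.95)/(1.3 − 0.95) = 0.1300/0.3500 = 0.3714
Terminal stock prices: S_uuu = 186.7, S_uud = 136.5, S_udd = 99.73, S_ddd = 72.88
Terminal payoffs (S − K): max(86.75, 0) = 86.75, max(36.47, 0) = 36.47, max(-0.2738, 0) = 0, max(-27.12, 0) = 0
Node uu (S = 143.7): V_uu = 1/1.08·[0.3714·86.7450 + 0.6286·36.4675] = 51.0574
Node ud (S = 105): V_ud = 1/1.08·[0.3714·36.4675 + 0.6286·0.0000] = 12.5417
Node dd (S = 76.71): V_dd = 1/1.08·[0.3714·0.0000 + 0.6286·0.0000] = 0.0000
Node u (S = 110.5): V_u = 1/1.08·[0.3714·51.0574 + 0.6286·12.5417] = 24.8588
Node d (S = 80.75): V_d = 1/1.08·[0.3714·12.5417 + 0.6286·0.0000] = 4.3133
Node 0 (S = 85): V_0 = 1/1.08·[0.3714·24.8588 + 0.6286·4.3133] = 11.0597

€11.06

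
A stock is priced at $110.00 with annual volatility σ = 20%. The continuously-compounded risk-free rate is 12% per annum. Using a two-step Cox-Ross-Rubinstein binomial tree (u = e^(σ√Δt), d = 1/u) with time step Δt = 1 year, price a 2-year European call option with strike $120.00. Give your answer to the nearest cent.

$20.40

CRR parameters: u = e^(σ√Δt) = e^(0.2·√1) = 1.2214, d = 1/u = 0.8187
Per-period rate: rΔt = 0.12·1 = 0.12, so R = e^0.12 = 1.1275
Risk-neutral probability p = (e^0.12 − 0.8187)/(1.2214 − 0.8187) = 0.3088/0.4027 = 0.7668
Terminal stock prices: S_uu = 164.1, S_ud = 110, S_dd = 73.74
Terminal payoffs (S − K): max(44.1, 0) = 44.1, max(-10, 0) = 0, max(-46.26, 0) = 0
Node u (S = 134.4): V_u = e^(−0.12)·[0.7668·44.1007 + 0.2332·0.0000] = 29.9922
Node d (S = 90.06): V_d = e^(−0.12)·[0.7668·0.0000 + 0.2332·0.0000] = 0.0000
Node 0 (S = 110): V_0 = e^(−0.12)·[0.7668·29.9922 + 0.2332·0.0000] = 20.3972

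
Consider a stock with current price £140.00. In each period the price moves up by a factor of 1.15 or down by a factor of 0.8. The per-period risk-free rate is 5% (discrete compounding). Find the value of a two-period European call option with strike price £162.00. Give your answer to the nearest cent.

£10.71

Risk-neutral probability p = (1 + 0.05 − 0.8)/(1.15 − 0.8) = 0.2500/0.3500 = 0.7143
Terminal stock prices: S_uu = 185.1, S_ud = 128.8, S_dd = 89.6
Terminal payoffs (S − K): max(23.15, 0) = 23.15, max(-33.2, 0) = 0, max(-72.4, 0) = 0
Node u (S = 161): V_u = 1/1.05·[0.7143·23.1500 + 0.2857·0.0000] = 15.7483
Node d (S = 112): V_d = 1/1.05·[0.7143·0.0000 + 0.2857·0.0000] = 0.0000
Node 0 (S = 140): V_0 = 1/1.05·[0.7143·15.7483 + 0.2857·0.0000] = 10.7131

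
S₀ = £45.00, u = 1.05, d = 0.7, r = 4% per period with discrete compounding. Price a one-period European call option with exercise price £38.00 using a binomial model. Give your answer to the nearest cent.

Risk-neutral probability p = (1 + 0.04 − 0.7)/(1.05 − 0.7) = 0.3400/0.3500 = 0.9714
Terminal stock prices: S_u = 47.25, S_d = 31.5
Terminal payoffs (S − K): max(9.25, 0) = 9.25, max(-6.5, 0) = 0
Node 0 (S = 45): V_0 = 1/1.04·[0.9714·9.2500 + 0.0286·0.0000] = 8.6401

£8.64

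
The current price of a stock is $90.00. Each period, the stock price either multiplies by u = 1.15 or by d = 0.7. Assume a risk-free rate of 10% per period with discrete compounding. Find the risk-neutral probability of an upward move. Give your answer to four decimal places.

p = 0.8889

Risk-neutral probability p = (1 + 0.1 − 0.7)/(1.15 − 0.7) = 0.4000/0.4500 = 0.8889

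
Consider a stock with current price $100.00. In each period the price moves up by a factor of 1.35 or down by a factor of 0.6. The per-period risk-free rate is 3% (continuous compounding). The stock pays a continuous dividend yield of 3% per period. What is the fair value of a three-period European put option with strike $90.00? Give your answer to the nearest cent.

Per-period risk-free factor R = e^0.03 = 1.0305; dividend-adjusted growth = e^(0.03−0.03) = 1.0000.
Risk-neutral probability p = (1.0000 − 0.6)/(1.35 − 0.6) = 0.4000/0.7500 = 0.5333
Terminal stock prices: S_uuu = 246, S_uud = 109.4, S_udd = 48.6, S_ddd = 21.6
Terminal payoffs (K − S): max(-156, 0) = 0, max(-19.35, 0) = 0, max(41.4, 0) = 41.4, max(68.4, 0) = 68.4
Node uu (S = 182.3): V_uu = e^(−0.03)·[0.5333·0.0000 + 0.4667·0.0000] = 0.0000
Node ud (S = 81): V_ud = e^(−0.03)·[0.5333·0.0000 + 0.4667·41.4000] = 18.7490
Node dd (S = 36): V_dd = e^(−0.03)·[0.5333·41.4000 + 0.4667·68.4000] = 52.4041
Node u (S = 135): V_u = e^(−0.03)·[0.5333·0.0000 + 0.4667·18.7490] = 8.4909
Node d (S = 60): V_d = e^(−0.03)·[0.5333·18.7490 + 0.4667·52.4041] = 33.4364
Node 0 (S = 100): V_0 = e^(−0.03)·[0.5333·8.4909 + 0.4667·33.4364] = 19.5372

$19.54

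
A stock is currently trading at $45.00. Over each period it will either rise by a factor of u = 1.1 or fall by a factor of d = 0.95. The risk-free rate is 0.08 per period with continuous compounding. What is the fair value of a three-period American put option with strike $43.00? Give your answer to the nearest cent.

$0.03

Risk-neutral probability p = (e^0.08 − 0.95)/(1.1 − 0.95) = 0.1333/0.1500 = 0.8886
Terminal stock prices: S_uuu = 59.9, S_uud = 51.73, S_udd = 44.67, S_ddd = 38.58
Terminal payoffs (K − S): max(-16.9, 0) = 0, max(-8.728, 0) = 0, max(-1.674, 0) = 0, max(4.418, 0) = 4.418
Node uu (S = 54.45): continuation = e^(−0.08)·[0.8886·0.0000 + 0.1114·0.0000] = 0.0000; exercise value = 0.0000 ≤ continuation, so V_uu = 0.0000
Node ud (S = 47.03): continuation = e^(−0.08)·[0.8886·0.0000 + 0.1114·0.0000] = 0.0000; exercise value = 0.0000 ≤ continuation, so V_ud = 0.0000
Node dd (S = 40.61): continuation = e^(−0.08)·[0.8886·0.0000 + 0.1114·4.4181] = 0.4544; exercise value = 2.3875 > continuation, so V_dd = 2.3875 (exercise)
Node u (S = 49.5): continuation = e^(−0.08)·[0.8886·0.0000 + 0.1114·0.0000] = 0.0000; exercise value = 0.0000 ≤ continuation, so V_u = 0.0000
Node d (S = 42.75): continuation = e^(−0.08)·[0.8886·0.0000 + 0.1114·2.3875] = 0.2456; exercise value = 0.2500 > continuation, so V_d = 0.2500 (exercise)
Node 0 (S = 45): continuation = e^(−0.08)·[0.8886·0.0000 + 0.1114·0.2500] = 0.0257; exercise value = 0.0000 ≤ continuation, so V_0 = 0.0257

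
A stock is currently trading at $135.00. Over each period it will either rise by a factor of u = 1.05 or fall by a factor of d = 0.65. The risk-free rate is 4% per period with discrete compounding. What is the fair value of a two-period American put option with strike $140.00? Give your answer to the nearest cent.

Risk-neutral probability p = (1 + 0.04 − 0.65)/(1.05 − 0.65) = 0.3900/0.4000 = 0.9750
Terminal stock prices: S_uu = 148.8, S_ud = 92.14, S_dd = 57.04
Terminal payoffs (K − S): max(-8.838, 0) = 0, max(47.86, 0) = 47.86, max(82.96, 0) = 82.96
Node u (S = 141.8): continuation = 1/1.04·[0.9750·0.0000 + 0.0250·47.8625] = 1.1505; exercise value = 0.0000 ≤ continuation, so V_u = 1.1505
Node d (S = 87.75): continuation = 1/1.04·[0.9750·47.8625 + 0.0250·82.9625] = 46.8654; exercise value = 52.2500 > continuation, so V_d = 52.2500 (exercise)
Node 0 (S = 135): continuation = 1/1.04·[0.9750·1.1505 + 0.0250·52.2500] = 2.3346; exercise value = 5.0000 > continuation, so V_0 = 5.0000 (exercise)

$5.00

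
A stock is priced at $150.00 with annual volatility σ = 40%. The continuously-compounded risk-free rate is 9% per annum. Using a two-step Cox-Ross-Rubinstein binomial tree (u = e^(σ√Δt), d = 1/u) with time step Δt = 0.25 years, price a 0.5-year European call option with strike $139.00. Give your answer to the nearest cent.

CRR parameters: u = e^(σ√Δt) = e^(0.4·√0.25) = 1.2214, d = 1/u = 0.8187
Per-period rate: rΔt = 0.09·0.25 = 0.0225, so R = e^0.0225 = 1.0228
Risk-neutral probability p = (e^0.0225 − 0.8187)/(1.2214 − 0.8187) = 0.2040/0.4027 = 0.5067
Terminal stock prices: S_uu = 223.8, S_ud = 150, S_dd = 100.5
Terminal payoffs (S − K): max(84.77, 0) = 84.77, max(11, 0) = 11, max(-38.45, 0) = 0
Node u (S = 183.2): V_u = e^(−0.0225)·[0.5067·84.7737 + 0.4933·11.0000] = 47.3030
Node d (S = 122.8): V_d = e^(−0.0225)·[0.5067·11.0000 + 0.4933·0.0000] = 5.4494
Node 0 (S = 150): V_0 = e^(−0.0225)·[0.5067·47.3030 + 0.4933·5.4494] = 26.0626

$26.06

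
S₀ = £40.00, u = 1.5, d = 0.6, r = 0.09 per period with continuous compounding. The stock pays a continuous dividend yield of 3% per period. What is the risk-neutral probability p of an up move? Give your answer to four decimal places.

Per-period risk-free factor R = e^0.09 = 1.0942; dividend-adjusted growth = e^(0.09−0.03) = 1.0618.
Risk-neutral probability p = (1.0618 − 0.6)/(1.5 − 0.6) = 0.4618/0.9000 = 0.5132

p = 0.5132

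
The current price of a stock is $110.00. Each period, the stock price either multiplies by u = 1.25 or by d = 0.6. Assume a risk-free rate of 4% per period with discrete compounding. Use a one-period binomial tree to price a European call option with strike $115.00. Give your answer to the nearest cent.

$14.64

Risk-neutral probability p = (1 + 0.04 − 0.6)/(1.25 − 0.6) = 0.4400/0.6500 = 0.6769
Terminal stock prices: S_u = 137.5, S_d = 66
Terminal payoffs (S − K): max(22.5, 0) = 22.5, max(-49, 0) = 0
Node 0 (S = 110): V_0 = 1/1.04·[0.6769·22.5000 + 0.3231·0.0000] = 14.6450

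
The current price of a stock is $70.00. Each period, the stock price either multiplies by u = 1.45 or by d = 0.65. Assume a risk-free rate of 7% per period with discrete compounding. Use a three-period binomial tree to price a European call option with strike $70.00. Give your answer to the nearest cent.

Risk-neutral probability p = (1 + 0.07 − 0.65)/(1.45 − 0.65) = 0.4200/0.8000 = 0.5250
Terminal stock prices: S_uuu = 213.4, S_uud = 95.66, S_udd = 42.88, S_ddd = 19.22
Terminal payoffs (S − K): max(143.4, 0) = 143.4, max(25.66, 0) = 25.66, max(-27.12, 0) = 0, max(-50.78, 0) = 0
Node uu (S = 147.2): V_uu = 1/1.07·[0.5250·143.4038 + 0.4750·25.6638] = 81.7544
Node ud (S = 65.98): V_ud = 1/1.07·[0.5250·25.6638 + 0.4750·0.0000] = 12.5920
Node dd (S = 29.58): V_dd = 1/1.07·[0.5250·0.0000 + 0.4750·0.0000] = 0.0000
Node u (S = 101.5): V_u = 1/1.07·[0.5250·81.7544 + 0.4750·12.5920] = 45.7031
Node d (S = 45.5): V_d = 1/1.07·[0.5250·12.5920 + 0.4750·0.0000] = 6.1783
Node 0 (S = 70): V_0 = 1/1.07·[0.5250·45.7031 + 0.4750·6.1783] = 25.1671

$25.17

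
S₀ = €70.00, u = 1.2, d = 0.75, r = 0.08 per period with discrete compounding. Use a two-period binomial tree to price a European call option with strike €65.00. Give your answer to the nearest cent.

€16.51

Risk-neutral probability p = (1 + 0.08 − 0.75)/(1.2 − 0.75) = 0.3300/0.4500 = 0.7333
Terminal stock prices: S_uu = 100.8, S_ud = 63, S_dd = 39.38
Terminal payoffs (S − K): max(35.8, 0) = 35.8, max(-2, 0) = 0, max(-25.62, 0) = 0
Node u (S = 84): V_u = 1/1.08·[0.7333·35.8000 + 0.2667·0.0000] = 24.3086
Node d (S = 52.5): V_d = 1/1.08·[0.7333·0.0000 + 0.2667·0.0000] = 0.0000
Node 0 (S = 70): V_0 = 1/1.08·[0.7333·24.3086 + 0.2667·0.0000] = 16.5059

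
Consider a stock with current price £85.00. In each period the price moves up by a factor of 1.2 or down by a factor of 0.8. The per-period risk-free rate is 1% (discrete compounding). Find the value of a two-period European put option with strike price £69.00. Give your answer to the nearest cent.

£3.23

Risk-neutral probability p = (1 + 0.01 − 0.8)/(1.2 − 0.8) = 0.2100/0.4000 = 0.5250
Terminal stock prices: S_uu = 122.4, S_ud = 81.6, S_dd = 54.4
Terminal payoffs (K − S): max(-53.4, 0) = 0, max(-12.6, 0) = 0, max(14.6, 0) = 14.6
Node u (S = 102): V_u = 1/1.01·[0.5250·0.0000 + 0.4750·0.0000] = 0.0000
Node d (S = 68): V_d = 1/1.01·[0.5250·0.0000 + 0.4750·14.6000] = 6.8663
Node 0 (S = 85): V_0 = 1/1.01·[0.5250·0.0000 + 0.4750·6.8663] = 3.2292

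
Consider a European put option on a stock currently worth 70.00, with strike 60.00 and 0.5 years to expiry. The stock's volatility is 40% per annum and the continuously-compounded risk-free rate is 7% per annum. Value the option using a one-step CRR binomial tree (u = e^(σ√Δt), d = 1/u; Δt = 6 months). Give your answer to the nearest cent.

3.55

CRR parameters: u = e^(σ√Δt) = e^(0.4·√0.5) = 1.3269, d = 1/u = 0.7536
Per-period rate: rΔt = 0.07·0.5 = 0.035, so R = e^0.035 = 1.0356
Risk-neutral probability p = (e^0.035 − 0.7536)/(1.3269 − 0.7536) = 0.2820/0.5733 = 0.4919
Terminal stock prices: S_u = 92.88, S_d = 52.75
Terminal payoffs (K − S): max(-32.88, 0) = 0, max(7.245, 0) = 7.245
Node 0 (S = 70): V_0 = e^(−0.035)·[0.4919·0.0000 + 0.5081·7.2453] = 3.5548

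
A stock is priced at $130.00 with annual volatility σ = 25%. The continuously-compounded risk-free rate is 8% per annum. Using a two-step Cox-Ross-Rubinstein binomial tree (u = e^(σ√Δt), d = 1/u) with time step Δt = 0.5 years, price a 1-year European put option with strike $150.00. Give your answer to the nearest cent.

$19.03

CRR parameters: u = e^(σ√Δt) = e^(0.25·√0.5) = 1.1934, d = 1/u = 0.8380
Per-period rate: rΔt = 0.08·0.5 = 0.04, so R = e^0.04 = 1.0408
Risk-neutral probability p = (e^0.04 − 0.8380)/(1.1934 − 0.8380) = 0.2028/0.3554 = 0.5708
Terminal stock prices: S_uu = 185.1, S_ud = 130, S_dd = 91.28
Terminal payoffs (K − S): max(-35.14, 0) = 0, max(20, 0) = 20, max(58.72, 0) = 58.72
Node u (S = 155.1): V_u = e^(−0.04)·[0.5708·0.0000 + 0.4292·20.0000] = 8.2483
Node d (S = 108.9): V_d = e^(−0.04)·[0.5708·20.0000 + 0.4292·58.7155] = 35.1827
Node 0 (S = 130): V_0 = e^(−0.04)·[0.5708·8.2483 + 0.4292·35.1827] = 19.0331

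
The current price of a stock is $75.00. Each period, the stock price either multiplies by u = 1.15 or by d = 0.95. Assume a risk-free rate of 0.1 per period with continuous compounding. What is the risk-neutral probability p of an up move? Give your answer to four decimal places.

p = 0.7759

Risk-neutral probability p = (e^0.1 − 0.95)/(1.15 − 0.95) = 0.1552/0.2000 = 0.7759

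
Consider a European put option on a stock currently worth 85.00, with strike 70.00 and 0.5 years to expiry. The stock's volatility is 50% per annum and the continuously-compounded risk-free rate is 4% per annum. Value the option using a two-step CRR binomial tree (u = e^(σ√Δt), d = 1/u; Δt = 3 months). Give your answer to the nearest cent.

CRR parameters: u = e^(σ√Δt) = e^(0.5·√0.25) = 1.2840, d = 1/u = 0.7788
Per-period rate: rΔt = 0.04·0.25 = 0.01, so R = e^0.01 = 1.0101
Risk-neutral probability p = (e^0.01 − 0.7788)/(1.2840 − 0.7788) = 0.2312/0.5052 = 0.4577
Terminal stock prices: S_uu = 140.1, S_ud = 85, S_dd = 51.56
Terminal payoffs (K − S): max(-70.14, 0) = 0, max(-15, 0) = 0, max(18.44, 0) = 18.44
Node u (S = 109.1): V_u = e^(−0.01)·[0.4577·0.0000 + 0.5423·0.0000] = 0.0000
Node d (S = 66.2): V_d = e^(−0.01)·[0.4577·0.0000 + 0.5423·18.4449] = 9.9028
Node 0 (S = 85): V_0 = e^(−0.01)·[0.4577·0.0000 + 0.5423·9.9028] = 5.3167

5.32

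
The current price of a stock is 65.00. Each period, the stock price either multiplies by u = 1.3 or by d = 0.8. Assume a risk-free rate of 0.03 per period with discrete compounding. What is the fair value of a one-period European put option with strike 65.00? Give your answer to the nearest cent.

Risk-neutral probability p = (1 + 0.03 − 0.8)/(1.3 − 0.8) = 0.2300/0.5000 = 0.4600
Terminal stock prices: S_u = 84.5, S_d = 52
Terminal payoffs (K − S): max(-19.5, 0) = 0, max(13, 0) = 13
Node 0 (S = 65): V_0 = 1/1.03·[0.4600·0.0000 + 0.5400·13.0000] = 6.8155

6.82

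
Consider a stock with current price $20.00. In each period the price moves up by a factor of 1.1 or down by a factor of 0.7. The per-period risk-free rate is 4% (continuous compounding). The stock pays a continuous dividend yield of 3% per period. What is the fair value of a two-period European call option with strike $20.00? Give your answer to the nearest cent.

$2.33

Per-period risk-free factor R = e^0.04 = 1.0408; dividend-adjusted growth = e^(0.04−0.03) = 1.0101.
Risk-neutral probability p = (1.0101 − 0.7)/(1.1 − 0.7) = 0.3101/0.4000 = 0.7751
Terminal stock prices: S_uu = 24.2, S_ud = 15.4, S_dd = 9.8
Terminal payoffs (S − K): max(4.2, 0) = 4.2, max(-4.6, 0) = 0, max(-10.2, 0) = 0
Node u (S = 22): V_u = e^(−0.04)·[0.7751·4.2000 + 0.2249·0.0000] = 3.1279
Node d (S = 14): V_d = e^(−0.04)·[0.7751·0.0000 + 0.2249·0.0000] = 0.0000
Node 0 (S = 20): V_0 = e^(−0.04)·[0.7751·3.1279 + 0.2249·0.0000] = 2.3294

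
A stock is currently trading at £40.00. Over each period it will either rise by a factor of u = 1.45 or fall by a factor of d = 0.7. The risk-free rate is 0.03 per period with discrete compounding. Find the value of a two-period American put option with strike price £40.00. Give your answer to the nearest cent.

£6.52

Risk-neutral probability p = (1 + 0.03 − 0.7)/(1.45 − 0.7) = 0.3300/0.7500 = 0.4400
Terminal stock prices: S_uu = 84.1, S_ud = 40.6, S_dd = 19.6
Terminal payoffs (K − S): max(-44.1, 0) = 0, max(-0.6, 0) = 0, max(20.4, 0) = 20.4
Node u (S = 58): continuation = 1/1.03·[0.4400·0.0000 + 0.5600·0.0000] = 0.0000; exercise value = 0.0000 ≤ continuation, so V_u = 0.0000
Node d (S = 28): continuation = 1/1.03·[0.4400·0.0000 + 0.5600·20.4000] = 11.0913; exercise value = 12.0000 > continuation, so V_d = 12.0000 (exercise)
Node 0 (S = 40): continuation = 1/1.03·[0.4400·0.0000 + 0.5600·12.0000] = 6.5243; exercise value = 0.0000 ≤ continuation, so V_0 = 6.5243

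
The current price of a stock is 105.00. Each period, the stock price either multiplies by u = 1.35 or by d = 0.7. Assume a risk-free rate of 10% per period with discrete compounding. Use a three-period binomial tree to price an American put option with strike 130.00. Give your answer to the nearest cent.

25.78

Risk-neutral probability p = (1 + 0.1 − 0.7)/(1.35 − 0.7) = 0.4000/0.6500 = 0.6154
Terminal stock prices: S_uuu = 258.3, S_uud = 134, S_udd = 69.46, S_ddd = 36.01
Terminal payoffs (K − S): max(-128.3, 0) = 0, max(-3.954, 0) = 0, max(60.54, 0) = 60.54, max(93.99, 0) = 93.99
Node uu (S = 191.4): continuation = 1/1.1·[0.6154·0.0000 + 0.3846·0.0000] = 0.0000; exercise value = 0.0000 ≤ continuation, so V_uu = 0.0000
Node ud (S = 99.22): continuation = 1/1.1·[0.6154·0.0000 + 0.3846·60.5425] = 21.1687; exercise value = 30.7750 > continuation, so V_ud = 30.7750 (exercise)
Node dd (S = 51.45): continuation = 1/1.1·[0.6154·60.5425 + 0.3846·93.9850] = 66.7318; exercise value = 78.5500 > continuation, so V_dd = 78.5500 (exercise)
Node u (S = 141.8): continuation = 1/1.1·[0.6154·0.0000 + 0.3846·30.7750] = 10.7605; exercise value = 0.0000 ≤ continuation, so V_u = 10.7605
Node d (S = 73.5): continuation = 1/1.1·[0.6154·30.7750 + 0.3846·78.5500] = 44.6818; exercise value = 56.5000 > continuation, so V_d = 56.5000 (exercise)
Node 0 (S = 105): continuation = 1/1.1·[0.6154·10.7605 + 0.3846·56.5000] = 25.7751; exercise value = 25.0000 ≤ continuation, so V_0 = 25.7751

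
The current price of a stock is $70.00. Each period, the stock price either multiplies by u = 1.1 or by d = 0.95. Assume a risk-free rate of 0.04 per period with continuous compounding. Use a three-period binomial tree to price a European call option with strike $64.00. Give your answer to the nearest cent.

$13.45

Risk-neutral probability p = (e^0.04 − 0.95)/(1.1 − 0.95) = 0.0908/0.1500 = 0.6054
Terminal stock prices: S_uuu = 93.17, S_uud = 80.47, S_udd = 69.49, S_ddd = 60.02
Terminal payoffs (S − K): max(29.17, 0) = 29.17, max(16.47, 0) = 16.47, max(5.492, 0) = 5.492, max(-3.984, 0) = 0
Node uu (S = 84.7): V_uu = e^(−0.04)·[0.6054·29.1700 + 0.3946·16.4650] = 23.2095
Node ud (S = 73.15): V_ud = e^(−0.04)·[0.6054·16.4650 + 0.3946·5.4925] = 11.6595
Node dd (S = 63.17): V_dd = e^(−0.04)·[0.6054·5.4925 + 0.3946·0.0000] = 3.1948
Node u (S = 77): V_u = e^(−0.04)·[0.6054·23.2095 + 0.3946·11.6595] = 17.9206
Node d (S = 66.5): V_d = e^(−0.04)·[0.6054·11.6595 + 0.3946·3.1948] = 7.9932
Node 0 (S = 70): V_0 = e^(−0.04)·[0.6054·17.9206 + 0.3946·7.9932] = 13.4542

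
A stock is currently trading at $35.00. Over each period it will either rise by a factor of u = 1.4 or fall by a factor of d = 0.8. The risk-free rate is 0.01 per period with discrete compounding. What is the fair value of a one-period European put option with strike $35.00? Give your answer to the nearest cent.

Risk-neutral probability p = (1 + 0.01 − 0.8)/(1.4 − 0.8) = 0.2100/0.6000 = 0.3500
Terminal stock prices: S_u = 49, S_d = 28
Terminal payoffs (K − S): max(-14, 0) = 0, max(7, 0) = 7
Node 0 (S = 35): V_0 = 1/1.01·[0.3500·0.0000 + 0.6500·7.0000] = 4.5050

$4.50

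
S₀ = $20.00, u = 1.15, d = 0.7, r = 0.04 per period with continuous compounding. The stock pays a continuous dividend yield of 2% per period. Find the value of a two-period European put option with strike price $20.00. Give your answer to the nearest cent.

$2.26

Per-period risk-free factor R = e^0.04 = 1.0408; dividend-adjusted growth = e^(0.04−0.02) = 1.0202.
Risk-neutral probability p = (1.0202 − 0.7)/(1.15 − 0.7) = 0.3202/0.4500 = 0.7116
Terminal stock prices: S_uu = 26.45, S_ud = 16.1, S_dd = 9.8
Terminal payoffs (K − S): max(-6.45, 0) = 0, max(3.9, 0) = 3.9, max(10.2, 0) = 10.2
Node u (S = 23): V_u = e^(−0.04)·[0.7116·0.0000 + 0.2884·3.9000] = 1.0808
Node d (S = 14): V_d = e^(−0.04)·[0.7116·3.9000 + 0.2884·10.2000] = 5.4930
Node 0 (S = 20): V_0 = e^(−0.04)·[0.7116·1.0808 + 0.2884·5.4930] = 2.2612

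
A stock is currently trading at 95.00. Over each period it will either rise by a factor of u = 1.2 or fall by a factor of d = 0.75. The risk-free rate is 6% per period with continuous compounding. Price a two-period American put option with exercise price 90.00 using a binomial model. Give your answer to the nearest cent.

Risk-neutral probability p = (e^0.06 − 0.75)/(1.2 − 0.75) = 0.3118/0.4500 = 0.6930
Terminal stock prices: S_uu = 136.8, S_ud = 85.5, S_dd = 53.44
Terminal payoffs (K − S): max(-46.8, 0) = 0, max(4.5, 0) = 4.5, max(36.56, 0) = 36.56
Node u (S = 114): continuation = e^(−0.06)·[0.6930·0.0000 + 0.3070·4.5000] = 1.3012; exercise value = 0.0000 ≤ continuation, so V_u = 1.3012
Node d (S = 71.25): continuation = e^(−0.06)·[0.6930·4.5000 + 0.3070·36.5625] = 13.5088; exercise value = 18.7500 > continuation, so V_d = 18.7500 (exercise)
Node 0 (S = 95): continuation = e^(−0.06)·[0.6930·1.3012 + 0.3070·18.7500] = 6.2707; exercise value = 0.0000 ≤ continuation, so V_0 = 6.2707

6.27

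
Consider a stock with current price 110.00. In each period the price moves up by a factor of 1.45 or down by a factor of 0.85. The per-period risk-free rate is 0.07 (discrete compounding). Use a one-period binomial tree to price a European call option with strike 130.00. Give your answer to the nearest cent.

Risk-neutral probability p = (1 + 0.07 − 0.85)/(1.45 − 0.85) = 0.2200/0.6000 = 0.3667
Terminal stock prices: S_u = 159.5, S_d = 93.5
Terminal payoffs (S − K): max(29.5, 0) = 29.5, max(-36.5, 0) = 0
Node 0 (S = 110): V_0 = 1/1.07·[0.3667·29.5000 + 0.6333·0.0000] = 10.1090

10.11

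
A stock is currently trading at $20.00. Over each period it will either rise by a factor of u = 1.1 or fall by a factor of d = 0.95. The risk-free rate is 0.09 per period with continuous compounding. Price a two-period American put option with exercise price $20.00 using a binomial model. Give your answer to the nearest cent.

Risk-neutral probability p = (e^0.09 − 0.95)/(1.1 − 0.95) = 0.1442/0.1500 = 0.9612
Terminal stock prices: S_uu = 24.2, S_ud = 20.9, S_dd = 18.05
Terminal payoffs (K − S): max(-4.2, 0) = 0, max(-0.9, 0) = 0, max(1.95, 0) = 1.95
Node u (S = 22): continuation = e^(−0.09)·[0.9612·0.0000 + 0.0388·0.0000] = 0.0000; exercise value = 0.0000 ≤ continuation, so V_u = 0.0000
Node d (S = 19): continuation = e^(−0.09)·[0.9612·0.0000 + 0.0388·1.9500] = 0.0692; exercise value = 1.0000 > continuation, so V_d = 1.0000 (exercise)
Node 0 (S = 20): continuation = e^(−0.09)·[0.9612·0.0000 + 0.0388·1.0000] = 0.0355; exercise value = 0.0000 ≤ continuation, so V_0 = 0.0355

$0.04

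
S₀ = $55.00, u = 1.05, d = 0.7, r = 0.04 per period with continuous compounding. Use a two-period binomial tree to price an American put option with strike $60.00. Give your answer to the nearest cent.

Risk-neutral probability p = (e^0.04 − 0.7)/(1.05 − 0.7) = 0.3408/0.3500 = 0.9737
Terminal stock prices: S_uu = 60.64, S_ud = 40.42, S_dd = 26.95
Terminal payoffs (K − S): max(-0.6375, 0) = 0, max(19.58, 0) = 19.58, max(33.05, 0) = 33.05
Node u (S = 57.75): continuation = e^(−0.04)·[0.9737·0.0000 + 0.0263·19.5750] = 0.4938; exercise value = 2.2500 > continuation, so V_u = 2.2500 (exercise)
Node d (S = 38.5): continuation = e^(−0.04)·[0.9737·19.5750 + 0.0263·33.0500] = 19.1474; exercise value = 21.5000 > continuation, so V_d = 21.5000 (exercise)
Node 0 (S = 55): continuation = e^(−0.04)·[0.9737·2.2500 + 0.0263·21.5000] = 2.6474; exercise value = 5.0000 > continuation, so V_0 = 5.0000 (exercise)

$5.00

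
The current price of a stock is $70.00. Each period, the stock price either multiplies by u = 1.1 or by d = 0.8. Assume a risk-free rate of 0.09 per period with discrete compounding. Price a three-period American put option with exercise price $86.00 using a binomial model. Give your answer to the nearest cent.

$16.00

Risk-neutral probability p = (1 + 0.09 − 0.8)/(1.1 − 0.8) = 0.2900/0.3000 = 0.9667
Terminal stock prices: S_uuu = 93.17, S_uud = 67.76, S_udd = 49.28, S_ddd = 35.84
Terminal payoffs (K − S): max(-7.17, 0) = 0, max(18.24, 0) = 18.24, max(36.72, 0) = 36.72, max(50.16, 0) = 50.16
Node uu (S = 84.7): continuation = 1/1.09·[0.9667·0.0000 + 0.0333·18.2400] = 0.5578; exercise value = 1.3000 > continuation, so V_uu = 1.3000 (exercise)
Node ud (S = 61.6): continuation = 1/1.09·[0.9667·18.2400 + 0.0333·36.7200] = 17.2991; exercise value = 24.4000 > continuation, so V_ud = 24.4000 (exercise)
Node dd (S = 44.8): continuation = 1/1.09·[0.9667·36.7200 + 0.0333·50.1600] = 34.0991; exercise value = 41.2000 > continuation, so V_dd = 41.2000 (exercise)
Node u (S = 77): continuation = 1/1.09·[0.9667·1.3000 + 0.0333·24.4000] = 1.8991; exercise value = 9.0000 > continuation, so V_u = 9.0000 (exercise)
Node d (S = 56): continuation = 1/1.09·[0.9667·24.4000 + 0.0333·41.2000] = 22.8991; exercise value = 30.0000 > continuation, so V_d = 30.0000 (exercise)
Node 0 (S = 70): continuation = 1/1.09·[0.9667·9.0000 + 0.0333·30.0000] = 8.8991; exercise value = 16.0000 > continuation, so V_0 = 16.0000 (exercise)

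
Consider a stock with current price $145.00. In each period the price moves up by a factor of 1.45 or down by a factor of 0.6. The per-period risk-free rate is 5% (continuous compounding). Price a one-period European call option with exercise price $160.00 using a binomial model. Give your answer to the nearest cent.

Risk-neutral probability p = (e^0.05 − 0.6)/(1.45 − 0.6) = 0.4513/0.8500 = 0.5309
Terminal stock prices: S_u = 210.2, S_d = 87
Terminal payoffs (S − K): max(50.25, 0) = 50.25, max(-73, 0) = 0
Node 0 (S = 145): V_0 = e^(−0.05)·[0.5309·50.2500 + 0.4691·0.0000] = 25.3770

$25.38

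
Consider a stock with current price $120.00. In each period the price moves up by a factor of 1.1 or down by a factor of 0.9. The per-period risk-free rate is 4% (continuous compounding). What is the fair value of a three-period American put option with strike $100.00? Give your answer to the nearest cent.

$0.29

Risk-neutral probability p = (e^0.04 − 0.9)/(1.1 − 0.9) = 0.1408/0.2000 = 0.7041
Terminal stock prices: S_uuu = 159.7, S_uud = 130.7, S_udd = 106.9, S_ddd = 87.48
Terminal payoffs (K − S): max(-59.72, 0) = 0, max(-30.68, 0) = 0, max(-6.92, 0) = 0, max(12.52, 0) = 12.52
Node uu (S = 145.2): continuation = e^(−0.04)·[0.7041·0.0000 + 0.2959·0.0000] = 0.0000; exercise value = 0.0000 ≤ continuation, so V_uu = 0.0000
Node ud (S = 118.8): continuation = e^(−0.04)·[0.7041·0.0000 + 0.2959·0.0000] = 0.0000; exercise value = 0.0000 ≤ continuation, so V_ud = 0.0000
Node dd (S = 97.2): continuation = e^(−0.04)·[0.7041·0.0000 + 0.2959·12.5200] = 3.5600; exercise value = 2.8000 ≤ continuation, so V_dd = 3.5600
Node u (S = 132): continuation = e^(−0.04)·[0.7041·0.0000 + 0.2959·0.0000] = 0.0000; exercise value = 0.0000 ≤ continuation, so V_u = 0.0000
Node d (S = 108): continuation = e^(−0.04)·[0.7041·0.0000 + 0.2959·3.5600] = 1.0122; exercise value = 0.0000 ≤ continuation, so V_d = 1.0122
Node 0 (S = 120): continuation = e^(−0.04)·[0.7041·0.0000 + 0.2959·1.0122] = 0.2878; exercise value = 0.0000 ≤ continuation, so V_0 = 0.2878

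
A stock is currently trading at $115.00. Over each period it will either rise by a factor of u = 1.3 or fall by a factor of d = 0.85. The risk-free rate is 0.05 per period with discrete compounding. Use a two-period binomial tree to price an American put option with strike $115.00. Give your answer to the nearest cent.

Risk-neutral probability p = (1 + 0.05 − 0.85)/(1.3 − 0.85) = 0.2000/0.4500 = 0.4444
Terminal stock prices: S_uu = 194.4, S_ud = 127.1, S_dd = 83.09
Terminal payoffs (K − S): max(-79.35, 0) = 0, max(-12.08, 0) = 0, max(31.91, 0) = 31.91
Node u (S = 149.5): continuation = 1/1.05·[0.4444·0.0000 + 0.5556·0.0000] = 0.0000; exercise value = 0.0000 ≤ continuation, so V_u = 0.0000
Node d (S = 97.75): continuation = 1/1.05·[0.4444·0.0000 + 0.5556·31.9125] = 16.8849; exercise value = 17.2500 > continuation, so V_d = 17.2500 (exercise)
Node 0 (S = 115): continuation = 1/1.05·[0.4444·0.0000 + 0.5556·17.2500] = 9.1270; exercise value = 0.0000 ≤ continuation, so V_0 = 9.1270

$9.13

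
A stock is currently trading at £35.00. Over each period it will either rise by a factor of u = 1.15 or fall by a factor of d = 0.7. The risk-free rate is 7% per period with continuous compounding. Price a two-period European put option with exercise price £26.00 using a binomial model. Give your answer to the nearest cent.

Risk-neutral probability p = (e^0.07 − 0.7)/(1.15 − 0.7) = 0.3725/0.4500 = 0.8278
Terminal stock prices: S_uu = 46.29, S_ud = 28.17, S_dd = 17.15
Terminal payoffs (K − S): max(-20.29, 0) = 0, max(-2.175, 0) = 0, max(8.85, 0) = 8.85
Node u (S = 40.25): V_u = e^(−0.07)·[0.8278·0.0000 + 0.1722·0.0000] = 0.0000
Node d (S = 24.5): V_d = e^(−0.07)·[0.8278·0.0000 + 0.1722·8.8500] = 1.4210
Node 0 (S = 35): V_0 = e^(−0.07)·[0.8278·0.0000 + 0.1722·1.4210] = 0.2282

£0.23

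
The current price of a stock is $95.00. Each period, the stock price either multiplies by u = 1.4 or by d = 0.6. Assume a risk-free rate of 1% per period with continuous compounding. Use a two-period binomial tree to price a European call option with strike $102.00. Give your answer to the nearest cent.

Risk-neutral probability p = (e^0.01 − 0.6)/(1.4 − 0.6) = 0.4101/0.8000 = 0.5126
Terminal stock prices: S_uu = 186.2, S_ud = 79.8, S_dd = 34.2
Terminal payoffs (S − K): max(84.2, 0) = 84.2, max(-22.2, 0) = 0, max(-67.8, 0) = 0
Node u (S = 133): V_u = e^(−0.01)·[0.5126·84.2000 + 0.4874·0.0000] = 42.7284
Node d (S = 57): V_d = e^(−0.01)·[0.5126·0.0000 + 0.4874·0.0000] = 0.0000
Node 0 (S = 95): V_0 = e^(−0.01)·[0.5126·42.7284 + 0.4874·0.0000] = 21.6830

$21.68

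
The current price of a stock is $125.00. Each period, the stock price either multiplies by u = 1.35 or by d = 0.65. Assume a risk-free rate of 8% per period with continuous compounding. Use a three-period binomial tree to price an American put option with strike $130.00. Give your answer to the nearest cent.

Risk-neutral probability p = (e^0.08 − 0.65)/(1.35 − 0.65) = 0.4333/0.7000 = 0.6190
Terminal stock prices: S_uuu = 307.5, S_uud = 148.1, S_udd = 71.3, S_ddd = 34.33
Terminal payoffs (K − S): max(-177.5, 0) = 0, max(-18.08, 0) = 0, max(58.7, 0) = 58.7, max(95.67, 0) = 95.67
Node uu (S = 227.8): continuation = e^(−0.08)·[0.6190·0.0000 + 0.3810·0.0000] = 0.0000; exercise value = 0.0000 ≤ continuation, so V_uu = 0.0000
Node ud (S = 109.7): continuation = e^(−0.08)·[0.6190·0.0000 + 0.3810·58.7031] = 20.6473; exercise value = 20.3125 ≤ continuation, so V_ud = 20.6473
Node dd (S = 52.81): continuation = e^(−0.08)·[0.6190·58.7031 + 0.3810·95.6719] = 67.1926; exercise value = 77.1875 > continuation, so V_dd = 77.1875 (exercise)
Node u (S = 168.8): continuation = e^(−0.08)·[0.6190·0.0000 + 0.3810·20.6473] = 7.2622; exercise value = 0.0000 ≤ continuation, so V_u = 7.2622
Node d (S = 81.25): continuation = e^(−0.08)·[0.6190·20.6473 + 0.3810·77.1875] = 38.9464; exercise value = 48.7500 > continuation, so V_d = 48.7500 (exercise)
Node 0 (S = 125): continuation = e^(−0.08)·[0.6190·7.2622 + 0.3810·48.7500] = 21.2961; exercise value = 5.0000 ≤ continuation, so V_0 = 21.2961

$21.30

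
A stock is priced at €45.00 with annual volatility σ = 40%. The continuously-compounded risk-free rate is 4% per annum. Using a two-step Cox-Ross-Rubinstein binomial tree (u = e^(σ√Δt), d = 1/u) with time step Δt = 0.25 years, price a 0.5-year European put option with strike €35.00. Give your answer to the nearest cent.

€1.31

CRR parameters: u = e^(σ√Δt) = e^(0.4·√0.25) = 1.2214, d = 1/u = 0.8187
Per-period rate: rΔt = 0.04·0.25 = 0.01, so R = e^0.01 = 1.0101
Risk-neutral probability p = (e^0.01 − 0.8187)/(1.2214 − 0.8187) = 0.1913/0.4027 = 0.4751
Terminal stock prices: S_uu = 67.13, S_ud = 45, S_dd = 30.16
Terminal payoffs (K − S): max(-32.13, 0) = 0, max(-10, 0) = 0, max(4.836, 0) = 4.836
Node u (S = 54.96): V_u = e^(−0.01)·[0.4751·0.0000 + 0.5249·0.0000] = 0.0000
Node d (S = 36.84): V_d = e^(−0.01)·[0.4751·0.0000 + 0.5249·4.8356] = 2.5128
Node 0 (S = 45): V_0 = e^(−0.01)·[0.4751·0.0000 + 0.5249·2.5128] = 1.3058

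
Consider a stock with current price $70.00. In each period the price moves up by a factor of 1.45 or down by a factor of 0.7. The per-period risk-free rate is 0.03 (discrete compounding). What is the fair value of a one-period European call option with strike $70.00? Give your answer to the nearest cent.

Risk-neutral probability p = (1 + 0.03 − 0.7)/(1.45 − 0.7) = 0.3300/0.7500 = 0.4400
Terminal stock prices: S_u = 101.5, S_d = 49
Terminal payoffs (S − K): max(31.5, 0) = 31.5, max(-21, 0) = 0
Node 0 (S = 70): V_0 = 1/1.03·[0.4400·31.5000 + 0.5600·0.0000] = 13.4563

$13.46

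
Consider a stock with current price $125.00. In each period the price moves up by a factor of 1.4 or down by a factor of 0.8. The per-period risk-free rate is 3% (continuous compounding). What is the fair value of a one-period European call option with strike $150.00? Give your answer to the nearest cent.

Risk-neutral probability p = (e^0.03 − 0.8)/(1.4 − 0.8) = 0.2305/0.6000 = 0.3841
Terminal stock prices: S_u = 175, S_d = 100
Terminal payoffs (S − K): max(25, 0) = 25, max(-50, 0) = 0
Node 0 (S = 125): V_0 = e^(−0.03)·[0.3841·25.0000 + 0.6159·0.0000] = 9.3185

$9.32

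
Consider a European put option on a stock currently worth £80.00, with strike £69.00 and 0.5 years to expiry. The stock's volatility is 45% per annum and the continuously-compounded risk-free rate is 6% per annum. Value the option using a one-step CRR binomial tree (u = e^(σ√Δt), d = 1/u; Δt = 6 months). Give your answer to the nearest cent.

£5.58

CRR parameters: u = e^(σ√Δt) = e^(0.45·√0.5) = 1.3746, d = 1/u = 0.7275
Per-period rate: rΔt = 0.06·0.5 = 0.03, so R = e^0.03 = 1.0305
Risk-neutral probability p = (e^0.03 − 0.7275)/(1.3746 − 0.7275) = 0.3030/0.6472 = 0.4682
Terminal stock prices: S_u = 110, S_d = 58.2
Terminal payoffs (K − S): max(-40.97, 0) = 0, max(10.8, 0) = 10.8
Node 0 (S = 80): V_0 = e^(−0.03)·[0.4682·0.0000 + 0.5318·10.8033] = 5.5757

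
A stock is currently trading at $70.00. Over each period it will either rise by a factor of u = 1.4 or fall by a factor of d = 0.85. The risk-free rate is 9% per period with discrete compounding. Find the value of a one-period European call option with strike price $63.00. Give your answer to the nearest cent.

Risk-neutral probability p = (1 + 0.09 − 0.85)/(1.4 − 0.85) = 0.2400/0.5500 = 0.4364
Terminal stock prices: S_u = 98, S_d = 59.5
Terminal payoffs (S − K): max(35, 0) = 35, max(-3.5, 0) = 0
Node 0 (S = 70): V_0 = 1/1.09·[0.4364·35.0000 + 0.5636·0.0000] = 14.0117

$14.01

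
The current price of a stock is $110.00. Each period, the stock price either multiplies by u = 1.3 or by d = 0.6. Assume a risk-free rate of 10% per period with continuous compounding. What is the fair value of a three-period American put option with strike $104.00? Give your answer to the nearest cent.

Risk-neutral probability p = (e^0.1 − 0.6)/(1.3 − 0.6) = 0.5052/0.7000 = 0.7217
Terminal stock prices: S_uuu = 241.7, S_uud = 111.5, S_udd = 51.48, S_ddd = 23.76
Terminal payoffs (K − S): max(-137.7, 0) = 0, max(-7.54, 0) = 0, max(52.52, 0) = 52.52, max(80.24, 0) = 80.24
Node uu (S = 185.9): continuation = e^(−0.1)·[0.7217·0.0000 + 0.2783·0.0000] = 0.0000; exercise value = 0.0000 ≤ continuation, so V_uu = 0.0000
Node ud (S = 85.8): continuation = e^(−0.1)·[0.7217·0.0000 + 0.2783·52.5200] = 13.2267; exercise value = 18.2000 > continuation, so V_ud = 18.2000 (exercise)
Node dd (S = 39.6): continuation = e^(−0.1)·[0.7217·52.5200 + 0.2783·80.2400] = 54.5031; exercise value = 64.4000 > continuation, so V_dd = 64.4000 (exercise)
Node u (S = 143): continuation = e^(−0.1)·[0.7217·0.0000 + 0.2783·18.2000] = 4.5835; exercise value = 0.0000 ≤ continuation, so V_u = 4.5835
Node d (S = 66): continuation = e^(−0.1)·[0.7217·18.2000 + 0.2783·64.4000] = 28.1031; exercise value = 38.0000 > continuation, so V_d = 38.0000 (exercise)
Node 0 (S = 110): continuation = e^(−0.1)·[0.7217·4.5835 + 0.2783·38.0000] = 12.5630; exercise value = 0.0000 ≤ continuation, so V_0 = 12.5630

$12.56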